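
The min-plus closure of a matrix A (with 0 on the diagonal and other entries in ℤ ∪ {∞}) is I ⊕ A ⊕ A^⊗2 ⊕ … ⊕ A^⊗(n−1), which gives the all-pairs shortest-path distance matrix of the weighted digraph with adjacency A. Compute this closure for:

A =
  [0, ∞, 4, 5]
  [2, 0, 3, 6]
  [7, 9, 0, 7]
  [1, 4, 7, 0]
Closure =
  [0, 9, 4, 5]
  [2, 0, 3, 6]
  [7, 9, 0, 7]
  [1, 4, 5, 0]

This is the Floyd-Warshall all-pairs shortest-path computation. For each intermediate vertex k = 0, 1, …, 3, update dist[i][j] ← min(dist[i][j], dist[i][k] + dist[k][j]). The final matrix gives, for each (i, j), the minimum total weight of any directed path from i to j (possibly empty when i = j).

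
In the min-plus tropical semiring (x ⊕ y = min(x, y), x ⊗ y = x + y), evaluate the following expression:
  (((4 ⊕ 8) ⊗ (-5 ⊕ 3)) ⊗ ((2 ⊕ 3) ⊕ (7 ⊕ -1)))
(((4 ⊕ 8) ⊗ (-5 ⊕ 3)) ⊗ ((2 ⊕ 3) ⊕ (7 ⊕ -1))) = -2

Expand innermost to outermost. Recall ⊕ takes the minimum of its arguments and ⊗ takes their sum. Working out the expression (((4 ⊕ 8) ⊗ (-5 ⊕ 3)) ⊗ ((2 ⊕ 3) ⊕ (7 ⊕ -1))) gives -2.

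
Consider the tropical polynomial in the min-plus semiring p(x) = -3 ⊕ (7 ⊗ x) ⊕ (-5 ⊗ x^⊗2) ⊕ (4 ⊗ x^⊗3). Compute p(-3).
p(-3) = -11

A tropical monomial a ⊗ x^⊗i evaluates to a + i · x. Evaluating each term at x = -3:
  Term 0 contributes -3 + 0 · -3 = -3
  Term 1 contributes 7 + 1 · -3 = 4
  Term 2 contributes -5 + 2 · -3 = -11
  Term 3 contributes 4 + 3 · -3 = -5
p(-3) = ⊕ of these = min[-3, 4, -11, -5] = -11.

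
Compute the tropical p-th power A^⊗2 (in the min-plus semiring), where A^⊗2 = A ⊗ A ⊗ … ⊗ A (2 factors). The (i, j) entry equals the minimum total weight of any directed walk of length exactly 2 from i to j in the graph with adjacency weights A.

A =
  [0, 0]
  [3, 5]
A^⊗2 =
  [0, 0]
  [3, 3]

Each entry (A^⊗2)_ij equals the minimum over all length-2 walks i = v_0 → v_1 → … → v_2 = j of Σ_t A[v_t][v_{t+1}]. For example, for (i, j) = (0, 1) we minimise over 2 possible intermediate vertex sequences; the minimum is 0, attained along the walk 0 → 0 → 1.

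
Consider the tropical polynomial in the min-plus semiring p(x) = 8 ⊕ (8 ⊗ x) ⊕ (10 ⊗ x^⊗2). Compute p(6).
p(6) = 8

A tropical monomial a ⊗ x^⊗i evaluates to a + i · x. Evaluating each term at x = 6:
  Term 0 contributes 8 + 0 · 6 = 8
  Term 1 contributes 8 + 1 · 6 = 14
  Term 2 contributes 10 + 2 · 6 = 22
p(6) = ⊕ of these = min[8, 14, 22] = 8.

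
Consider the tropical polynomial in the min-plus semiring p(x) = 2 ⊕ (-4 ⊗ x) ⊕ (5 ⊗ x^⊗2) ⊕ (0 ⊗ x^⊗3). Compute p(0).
p(0) = -4

A tropical monomial a ⊗ x^⊗i evaluates to a + i · x. Evaluating each term at x = 0:
  Term 0 contributes 2 + 0 · 0 = 2
  Term 1 contributes -4 + 1 · 0 = -4
  Term 2 contributes 5 + 2 · 0 = 5
  Term 3 contributes 0 + 3 · 0 = 0
p(0) = ⊕ of these = min[2, -4, 5, 0] = -4.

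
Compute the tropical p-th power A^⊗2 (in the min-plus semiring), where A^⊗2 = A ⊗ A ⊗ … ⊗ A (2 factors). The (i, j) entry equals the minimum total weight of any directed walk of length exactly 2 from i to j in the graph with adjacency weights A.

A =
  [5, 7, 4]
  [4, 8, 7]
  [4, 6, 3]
A^⊗2 =
  [8, 10, 7]
  [9, 11, 8]
  [7, 9, 6]

Each entry (A^⊗2)_ij equals the minimum over all length-2 walks i = v_0 → v_1 → … → v_2 = j of Σ_t A[v_t][v_{t+1}]. For example, for (i, j) = (0, 2) we minimise over 3 possible intermediate vertex sequences; the minimum is 7, attained along the walk 0 → 2 → 2.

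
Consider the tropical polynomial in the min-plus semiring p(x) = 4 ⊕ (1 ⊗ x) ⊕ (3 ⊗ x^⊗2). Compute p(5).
p(5) = 4

A tropical monomial a ⊗ x^⊗i evaluates to a + i · x. Evaluating each term at x = 5:
  Term 0 contributes 4 + 0 · 5 = 4
  Term 1 contributes 1 + 1 · 5 = 6
  Term 2 contributes 3 + 2 · 5 = 13
p(5) = ⊕ of these = min[4, 6, 13] = 4.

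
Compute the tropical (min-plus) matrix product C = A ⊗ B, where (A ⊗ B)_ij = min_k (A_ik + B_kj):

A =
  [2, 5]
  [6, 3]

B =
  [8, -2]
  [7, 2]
A ⊗ B =
  [10, 0]
  [10, 4]

Apply the min-plus product entry-by-entry:
  C[0][0] = min over k of (A[0][0] + B[0][0] = 2 + 8 = 10, A[0][1] + B[1][0] = 5 + 7 = 12) = 10 (attained at k = 0)
  C[0][1] = min over k of (A[0][0] + B[0][1] = 2 + -2 = 0, A[0][1] + B[1][1] = 5 + 2 = 7) = 0 (attained at k = 0)
  C[1][0] = min over k of (A[1][0] + B[0][0] = 6 + 8 = 14, A[1][1] + B[1][0] = 3 + 7 = 10) = 10 (attained at k = 1)
  C[1][1] = min over k of (A[1][0] + B[0][1] = 6 + -2 = 4, A[1][1] + B[1][1] = 3 + 2 = 5) = 4 (attained at k = 0)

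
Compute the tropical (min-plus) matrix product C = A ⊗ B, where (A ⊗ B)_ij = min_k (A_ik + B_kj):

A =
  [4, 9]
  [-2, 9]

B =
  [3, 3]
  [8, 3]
A ⊗ B =
  [7, 7]
  [1, 1]

Apply the min-plus product entry-by-entry:
  C[0][0] = min over k of (A[0][0] + B[0][0] = 4 + 3 = 7, A[0][1] + B[1][0] = 9 + 8 = 17) = 7 (attained at k = 0)
  C[0][1] = min over k of (A[0][0] + B[0][1] = 4 + 3 = 7, A[0][1] + B[1][1] = 9 + 3 = 12) = 7 (attained at k = 0)
  C[1][0] = min over k of (A[1][0] + B[0][0] = -2 + 3 = 1, A[1][1] + B[1][0] = 9 + 8 = 17) = 1 (attained at k = 0)
  C[1][1] = min over k of (A[1][0] + B[0][1] = -2 + 3 = 1, A[1][1] + B[1][1] = 9 + 3 = 12) = 1 (attained at k = 0)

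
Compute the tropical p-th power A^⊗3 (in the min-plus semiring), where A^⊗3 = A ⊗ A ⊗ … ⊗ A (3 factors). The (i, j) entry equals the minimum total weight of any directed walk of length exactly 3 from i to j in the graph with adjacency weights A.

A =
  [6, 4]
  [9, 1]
A^⊗3 =
  [14, 6]
  [11, 3]

Each entry (A^⊗3)_ij equals the minimum over all length-3 walks i = v_0 → v_1 → … → v_3 = j of Σ_t A[v_t][v_{t+1}]. For example, for (i, j) = (0, 1) we minimise over 4 possible intermediate vertex sequences; the minimum is 6, attained along the walk 0 → 1 → 1 → 1.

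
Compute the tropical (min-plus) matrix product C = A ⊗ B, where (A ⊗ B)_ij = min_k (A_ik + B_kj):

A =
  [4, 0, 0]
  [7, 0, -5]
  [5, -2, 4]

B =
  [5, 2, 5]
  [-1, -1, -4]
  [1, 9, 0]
A ⊗ B =
  [-1, -1, -4]
  [-4, -1, -5]
  [-3, -3, -6]

Apply the min-plus product entry-by-entry:
  C[0][0] = min over k of (A[0][0] + B[0][0] = 4 + 5 = 9, A[0][1] + B[1][0] = 0 + -1 = -1, A[0][2] + B[2][0] = 0 + 1 = 1) = -1 (attained at k = 1)
  C[0][1] = min over k of (A[0][0] + B[0][1] = 4 + 2 = 6, A[0][1] + B[1][1] = 0 + -1 = -1, A[0][2] + B[2][1] = 0 + 9 = 9) = -1 (attained at k = 1)
  C[0][2] = min over k of (A[0][0] + B[0][2] = 4 + 5 = 9, A[0][1] + B[1][2] = 0 + -4 = -4, A[0][2] + B[2][2] = 0 + 0 = 0) = -4 (attained at k = 1)
  C[1][0] = min over k of (A[1][0] + B[0][0] = 7 + 5 = 12, A[1][1] + B[1][0] = 0 + -1 = -1, A[1][2] + B[2][0] = -5 + 1 = -4) = -4 (attained at k = 2)
  C[1][1] = min over k of (A[1][0] + B[0][1] = 7 + 2 = 9, A[1][1] + B[1][1] = 0 + -1 = -1, A[1][2] + B[2][1] = -5 + 9 = 4) = -1 (attained at k = 1)
  C[1][2] = min over k of (A[1][0] + B[0][2] = 7 + 5 = 12, A[1][1] + B[1][2] = 0 + -4 = -4, A[1][2] + B[2][2] = -5 + 0 = -5) = -5 (attained at k = 2)
  C[2][0] = min over k of (A[2][0] + B[0][0] = 5 + 5 = 10, A[2][1] + B[1][0] = -2 + -1 = -3, A[2][2] + B[2][0] = 4 + 1 = 5) = -3 (attained at k = 1)
  C[2][1] = min over k of (A[2][0] + B[0][1] = 5 + 2 = 7, A[2][1] + B[1][1] = -2 + -1 = -3, A[2][2] + B[2][1] = 4 + 9 = 13) = -3 (attained at k = 1)
  C[2][2] = min over k of (A[2][0] + B[0][2] = 5 + 5 = 10, A[2][1] + B[1][2] = -2 + -4 = -6, A[2][2] + B[2][2] = 4 + 0 = 4) = -6 (attained at k = 1)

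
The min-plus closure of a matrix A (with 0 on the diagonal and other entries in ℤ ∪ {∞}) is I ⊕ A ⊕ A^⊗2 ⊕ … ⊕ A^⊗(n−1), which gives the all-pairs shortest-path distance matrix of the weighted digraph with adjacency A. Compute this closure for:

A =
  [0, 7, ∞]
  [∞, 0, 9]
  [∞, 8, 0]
Closure =
  [0, 7, 16]
  [∞, 0, 9]
  [∞, 8, 0]

This is the Floyd-Warshall all-pairs shortest-path computation. For each intermediate vertex k = 0, 1, …, 2, update dist[i][j] ← min(dist[i][j], dist[i][k] + dist[k][j]). The final matrix gives, for each (i, j), the minimum total weight of any directed path from i to j (possibly empty when i = j).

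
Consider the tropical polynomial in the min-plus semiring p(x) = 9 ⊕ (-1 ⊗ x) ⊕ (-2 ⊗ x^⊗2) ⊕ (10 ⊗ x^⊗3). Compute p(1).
p(1) = 0

A tropical monomial a ⊗ x^⊗i evaluates to a + i · x. Evaluating each term at x = 1:
  Term 0 contributes 9 + 0 · 1 = 9
  Term 1 contributes -1 + 1 · 1 = 0
  Term 2 contributes -2 + 2 · 1 = 0
  Term 3 contributes 10 + 3 · 1 = 13
p(1) = ⊕ of these = min[9, 0, 0, 13] = 0.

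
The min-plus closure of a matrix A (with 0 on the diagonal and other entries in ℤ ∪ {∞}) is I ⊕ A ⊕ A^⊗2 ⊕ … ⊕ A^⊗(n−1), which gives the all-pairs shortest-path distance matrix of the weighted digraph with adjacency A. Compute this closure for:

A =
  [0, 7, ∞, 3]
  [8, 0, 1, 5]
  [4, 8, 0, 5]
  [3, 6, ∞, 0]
Closure =
  [0, 7, 8, 3]
  [5, 0, 1, 5]
  [4, 8, 0, 5]
  [3, 6, 7, 0]

This is the Floyd-Warshall all-pairs shortest-path computation. For each intermediate vertex k = 0, 1, …, 3, update dist[i][j] ← min(dist[i][j], dist[i][k] + dist[k][j]). The final matrix gives, for each (i, j), the minimum total weight of any directed path from i to j (possibly empty when i = j).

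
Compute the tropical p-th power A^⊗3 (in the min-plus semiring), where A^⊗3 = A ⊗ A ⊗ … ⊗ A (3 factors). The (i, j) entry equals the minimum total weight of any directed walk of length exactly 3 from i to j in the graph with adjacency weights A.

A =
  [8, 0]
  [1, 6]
A^⊗3 =
  [7, 1]
  [2, 7]

Each entry (A^⊗3)_ij equals the minimum over all length-3 walks i = v_0 → v_1 → … → v_3 = j of Σ_t A[v_t][v_{t+1}]. For example, for (i, j) = (0, 1) we minimise over 4 possible intermediate vertex sequences; the minimum is 1, attained along the walk 0 → 1 → 0 → 1.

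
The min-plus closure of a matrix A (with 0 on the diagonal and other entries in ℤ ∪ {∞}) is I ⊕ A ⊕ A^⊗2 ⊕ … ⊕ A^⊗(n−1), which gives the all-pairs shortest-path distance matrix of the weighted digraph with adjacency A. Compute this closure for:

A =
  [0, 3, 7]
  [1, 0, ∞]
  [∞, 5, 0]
Closure =
  [0, 3, 7]
  [1, 0, 8]
  [6, 5, 0]

This is the Floyd-Warshall all-pairs shortest-path computation. For each intermediate vertex k = 0, 1, …, 2, update dist[i][j] ← min(dist[i][j], dist[i][k] + dist[k][j]). The final matrix gives, for each (i, j), the minimum total weight of any directed path from i to j (possibly empty when i = j).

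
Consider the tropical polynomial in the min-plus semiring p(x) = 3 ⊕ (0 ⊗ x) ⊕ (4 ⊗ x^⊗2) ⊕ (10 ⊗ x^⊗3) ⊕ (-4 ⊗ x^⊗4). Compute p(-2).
p(-2) = -12

A tropical monomial a ⊗ x^⊗i evaluates to a + i · x. Evaluating each term at x = -2:
  Term 0 contributes 3 + 0 · -2 = 3
  Term 1 contributes 0 + 1 · -2 = -2
  Term 2 contributes 4 + 2 · -2 = 0
  Term 3 contributes 10 + 3 · -2 = 4
  Term 4 contributes -4 + 4 · -2 = -12
p(-2) = ⊕ of these = min[3, -2, 0, 4, -12] = -12.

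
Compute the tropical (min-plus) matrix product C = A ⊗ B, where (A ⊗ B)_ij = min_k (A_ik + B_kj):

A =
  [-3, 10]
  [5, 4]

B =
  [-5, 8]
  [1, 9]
A ⊗ B =
  [-8, 5]
  [0, 13]

Apply the min-plus product entry-by-entry:
  C[0][0] = min over k of (A[0][0] + B[0][0] = -3 + -5 = -8, A[0][1] + B[1][0] = 10 + 1 = 11) = -8 (attained at k = 0)
  C[0][1] = min over k of (A[0][0] + B[0][1] = -3 + 8 = 5, A[0][1] + B[1][1] = 10 + 9 = 19) = 5 (attained at k = 0)
  C[1][0] = min over k of (A[1][0] + B[0][0] = 5 + -5 = 0, A[1][1] + B[1][0] = 4 + 1 = 5) = 0 (attained at k = 0)
  C[1][1] = min over k of (A[1][0] + B[0][1] = 5 + 8 = 13, A[1][1] + B[1][1] = 4 + 9 = 13) = 13 (attained at k = 0)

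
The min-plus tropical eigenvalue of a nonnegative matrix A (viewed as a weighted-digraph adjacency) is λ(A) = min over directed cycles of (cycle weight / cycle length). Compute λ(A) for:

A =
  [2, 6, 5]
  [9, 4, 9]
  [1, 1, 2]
λ(A) = 2

Enumerate directed cycles and compute their means (weight / length). Sample:
  cycle 0 → 0: weight = 2, length = 1, mean = 2/1 ≈ 2.000
  cycle 1 → 1: weight = 4, length = 1, mean = 4/1 ≈ 4.000
  cycle 2 → 2: weight = 2, length = 1, mean = 2/1 ≈ 2.000
  cycle 0 → 1 → 0: weight = 15, length = 2, mean = 15/2 ≈ 7.500
  cycle 0 → 2 → 0: weight = 6, length = 2, mean = 6/2 ≈ 3.000
  cycle 1 → 0 → 1: weight = 15, length = 2, mean = 15/2 ≈ 7.500
Minimum mean = 2.000, attained e.g. along the cycle 0 → 0 with weight 2 and length 1. So λ(A) = 2/1 = 2.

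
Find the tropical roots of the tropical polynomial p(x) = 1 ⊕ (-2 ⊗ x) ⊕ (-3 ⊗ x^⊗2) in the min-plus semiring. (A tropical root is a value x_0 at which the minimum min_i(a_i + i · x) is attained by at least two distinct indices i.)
Roots: {1, 3}

Each tropical root is a break point of the lower envelope of the lines y = a_i + i · x (there are 3 lines, with slopes 0, 1, ..., 2). Only the lines that attain the minimum somewhere contribute to roots; other lines are dominated. Here the surviving (envelope) indices are i = 2, i = 1, i = 0.
Intersections between consecutive envelope lines give the roots: for adjacent envelope indices i < j the intersection is x = (a_i − a_j) / (j − i). Reading off the sorted break points: {1, 3}.
Verification: at each break x_0, at least two indices attain the minimum of min_i(a_i + i · x_0).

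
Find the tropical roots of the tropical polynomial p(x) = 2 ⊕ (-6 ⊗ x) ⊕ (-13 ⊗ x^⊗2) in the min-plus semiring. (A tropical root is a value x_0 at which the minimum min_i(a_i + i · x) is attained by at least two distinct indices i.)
Roots: {7, 8}

Each tropical root is a break point of the lower envelope of the lines y = a_i + i · x (there are 3 lines, with slopes 0, 1, ..., 2). Only the lines that attain the minimum somewhere contribute to roots; other lines are dominated. Here the surviving (envelope) indices are i = 2, i = 1, i = 0.
Intersections between consecutive envelope lines give the roots: for adjacent envelope indices i < j the intersection is x = (a_i − a_j) / (j − i). Reading off the sorted break points: {7, 8}.
Verification: at each break x_0, at least two indices attain the minimum of min_i(a_i + i · x_0).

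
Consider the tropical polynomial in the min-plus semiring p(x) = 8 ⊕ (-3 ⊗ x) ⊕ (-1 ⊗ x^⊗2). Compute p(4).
p(4) = 1

A tropical monomial a ⊗ x^⊗i evaluates to a + i · x. Evaluating each term at x = 4:
  Term 0 contributes 8 + 0 · 4 = 8
  Term 1 contributes -3 + 1 · 4 = 1
  Term 2 contributes -1 + 2 · 4 = 7
p(4) = ⊕ of these = min[8, 1, 7] = 1.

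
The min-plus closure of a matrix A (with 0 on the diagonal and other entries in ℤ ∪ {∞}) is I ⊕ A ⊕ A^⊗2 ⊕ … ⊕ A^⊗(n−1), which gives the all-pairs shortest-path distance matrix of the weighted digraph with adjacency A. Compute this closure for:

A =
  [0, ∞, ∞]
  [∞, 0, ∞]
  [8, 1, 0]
Closure =
  [0, ∞, ∞]
  [∞, 0, ∞]
  [8, 1, 0]

This is the Floyd-Warshall all-pairs shortest-path computation. For each intermediate vertex k = 0, 1, …, 2, update dist[i][j] ← min(dist[i][j], dist[i][k] + dist[k][j]). The final matrix gives, for each (i, j), the minimum total weight of any directed path from i to j (possibly empty when i = j).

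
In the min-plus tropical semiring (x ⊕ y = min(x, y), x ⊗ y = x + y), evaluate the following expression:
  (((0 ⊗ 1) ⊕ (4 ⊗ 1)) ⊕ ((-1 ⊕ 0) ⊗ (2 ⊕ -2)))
(((0 ⊗ 1) ⊕ (4 ⊗ 1)) ⊕ ((-1 ⊕ 0) ⊗ (2 ⊕ -2))) = -3

Expand innermost to outermost. Recall ⊕ takes the minimum of its arguments and ⊗ takes their sum. Working out the expression (((0 ⊗ 1) ⊕ (4 ⊗ 1)) ⊕ ((-1 ⊕ 0) ⊗ (2 ⊕ -2))) gives -3.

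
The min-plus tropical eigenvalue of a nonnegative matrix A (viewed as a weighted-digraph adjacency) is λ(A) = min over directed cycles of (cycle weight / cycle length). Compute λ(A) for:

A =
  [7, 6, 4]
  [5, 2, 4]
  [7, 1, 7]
λ(A) = 2

Enumerate directed cycles and compute their means (weight / length). Sample:
  cycle 0 → 0: weight = 7, length = 1, mean = 7/1 ≈ 7.000
  cycle 1 → 1: weight = 2, length = 1, mean = 2/1 ≈ 2.000
  cycle 2 → 2: weight = 7, length = 1, mean = 7/1 ≈ 7.000
  cycle 0 → 1 → 0: weight = 11, length = 2, mean = 11/2 ≈ 5.500
  cycle 0 → 2 → 0: weight = 11, length = 2, mean = 11/2 ≈ 5.500
  cycle 1 → 0 → 1: weight = 11, length = 2, mean = 11/2 ≈ 5.500
Minimum mean = 2.000, attained e.g. along the cycle 1 → 1 with weight 2 and length 1. So λ(A) = 2/1 = 2.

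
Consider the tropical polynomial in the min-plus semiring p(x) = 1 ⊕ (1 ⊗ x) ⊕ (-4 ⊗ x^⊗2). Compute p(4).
p(4) = 1

A tropical monomial a ⊗ x^⊗i evaluates to a + i · x. Evaluating each term at x = 4:
  Term 0 contributes 1 + 0 · 4 = 1
  Term 1 contributes 1 + 1 · 4 = 5
  Term 2 contributes -4 + 2 · 4 = 4
p(4) = ⊕ of these = min[1, 5, 4] = 1.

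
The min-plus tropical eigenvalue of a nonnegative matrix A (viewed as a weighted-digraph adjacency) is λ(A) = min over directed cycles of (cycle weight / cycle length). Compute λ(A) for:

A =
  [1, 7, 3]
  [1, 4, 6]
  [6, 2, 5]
λ(A) = 1

Enumerate directed cycles and compute their means (weight / length). Sample:
  cycle 0 → 0: weight = 1, length = 1, mean = 1/1 ≈ 1.000
  cycle 1 → 1: weight = 4, length = 1, mean = 4/1 ≈ 4.000
  cycle 2 → 2: weight = 5, length = 1, mean = 5/1 ≈ 5.000
  cycle 0 → 1 → 0: weight = 8, length = 2, mean = 8/2 ≈ 4.000
  cycle 0 → 2 → 0: weight = 9, length = 2, mean = 9/2 ≈ 4.500
  cycle 1 → 0 → 1: weight = 8, length = 2, mean = 8/2 ≈ 4.000
Minimum mean = 1.000, attained e.g. along the cycle 0 → 0 with weight 1 and length 1. So λ(A) = 1/1 = 1.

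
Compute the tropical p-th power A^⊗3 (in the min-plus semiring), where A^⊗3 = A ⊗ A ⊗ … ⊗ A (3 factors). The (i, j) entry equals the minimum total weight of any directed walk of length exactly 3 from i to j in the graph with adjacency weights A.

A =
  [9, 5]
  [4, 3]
A^⊗3 =
  [12, 11]
  [10, 9]

Each entry (A^⊗3)_ij equals the minimum over all length-3 walks i = v_0 → v_1 → … → v_3 = j of Σ_t A[v_t][v_{t+1}]. For example, for (i, j) = (0, 1) we minimise over 4 possible intermediate vertex sequences; the minimum is 11, attained along the walk 0 → 1 → 1 → 1.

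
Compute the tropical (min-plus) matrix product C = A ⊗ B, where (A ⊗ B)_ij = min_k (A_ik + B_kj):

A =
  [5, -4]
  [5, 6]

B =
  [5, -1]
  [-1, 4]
A ⊗ B =
  [-5, 0]
  [5, 4]

Apply the min-plus product entry-by-entry:
  C[0][0] = min over k of (A[0][0] + B[0][0] = 5 + 5 = 10, A[0][1] + B[1][0] = -4 + -1 = -5) = -5 (attained at k = 1)
  C[0][1] = min over k of (A[0][0] + B[0][1] = 5 + -1 = 4, A[0][1] + B[1][1] = -4 + 4 = 0) = 0 (attained at k = 1)
  C[1][0] = min over k of (A[1][0] + B[0][0] = 5 + 5 = 10, A[1][1] + B[1][0] = 6 + -1 = 5) = 5 (attained at k = 1)
  C[1][1] = min over k of (A[1][0] + B[0][1] = 5 + -1 = 4, A[1][1] + B[1][1] = 6 + 4 = 10) = 4 (attained at k = 0)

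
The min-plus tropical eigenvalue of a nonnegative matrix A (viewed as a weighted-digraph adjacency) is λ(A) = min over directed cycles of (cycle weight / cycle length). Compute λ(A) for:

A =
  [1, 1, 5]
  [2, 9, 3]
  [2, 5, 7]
λ(A) = 1

Enumerate directed cycles and compute their means (weight / length). Sample:
  cycle 0 → 0: weight = 1, length = 1, mean = 1/1 ≈ 1.000
  cycle 1 → 1: weight = 9, length = 1, mean = 9/1 ≈ 9.000
  cycle 2 → 2: weight = 7, length = 1, mean = 7/1 ≈ 7.000
  cycle 0 → 1 → 0: weight = 3, length = 2, mean = 3/2 ≈ 1.500
  cycle 0 → 2 → 0: weight = 7, length = 2, mean = 7/2 ≈ 3.500
  cycle 1 → 0 → 1: weight = 3, length = 2, mean = 3/2 ≈ 1.500
Minimum mean = 1.000, attained e.g. along the cycle 0 → 0 with weight 1 and length 1. So λ(A) = 1/1 = 1.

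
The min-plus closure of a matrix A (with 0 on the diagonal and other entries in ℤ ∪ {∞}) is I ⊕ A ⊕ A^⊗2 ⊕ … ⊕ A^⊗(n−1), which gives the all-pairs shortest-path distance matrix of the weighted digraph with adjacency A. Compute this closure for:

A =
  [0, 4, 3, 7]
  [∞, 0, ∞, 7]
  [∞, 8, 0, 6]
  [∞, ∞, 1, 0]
Closure =
  [0, 4, 3, 7]
  [∞, 0, 8, 7]
  [∞, 8, 0, 6]
  [∞, 9, 1, 0]

This is the Floyd-Warshall all-pairs shortest-path computation. For each intermediate vertex k = 0, 1, …, 3, update dist[i][j] ← min(dist[i][j], dist[i][k] + dist[k][j]). The final matrix gives, for each (i, j), the minimum total weight of any directed path from i to j (possibly empty when i = j).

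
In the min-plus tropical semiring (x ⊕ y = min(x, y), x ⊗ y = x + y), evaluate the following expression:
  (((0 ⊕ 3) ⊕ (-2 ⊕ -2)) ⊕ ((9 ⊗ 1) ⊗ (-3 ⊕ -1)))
(((0 ⊕ 3) ⊕ (-2 ⊕ -2)) ⊕ ((9 ⊗ 1) ⊗ (-3 ⊕ -1))) = -2

Expand innermost to outermost. Recall ⊕ takes the minimum of its arguments and ⊗ takes their sum. Working out the expression (((0 ⊕ 3) ⊕ (-2 ⊕ -2)) ⊕ ((9 ⊗ 1) ⊗ (-3 ⊕ -1))) gives -2.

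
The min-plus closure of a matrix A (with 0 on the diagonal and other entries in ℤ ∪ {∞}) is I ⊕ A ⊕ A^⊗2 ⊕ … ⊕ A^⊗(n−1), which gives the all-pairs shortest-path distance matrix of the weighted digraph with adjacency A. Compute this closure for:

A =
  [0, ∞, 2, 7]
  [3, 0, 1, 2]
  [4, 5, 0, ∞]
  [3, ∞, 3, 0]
Closure =
  [0, 7, 2, 7]
  [3, 0, 1, 2]
  [4, 5, 0, 7]
  [3, 8, 3, 0]

This is the Floyd-Warshall all-pairs shortest-path computation. For each intermediate vertex k = 0, 1, …, 3, update dist[i][j] ← min(dist[i][j], dist[i][k] + dist[k][j]). The final matrix gives, for each (i, j), the minimum total weight of any directed path from i to j (possibly empty when i = j).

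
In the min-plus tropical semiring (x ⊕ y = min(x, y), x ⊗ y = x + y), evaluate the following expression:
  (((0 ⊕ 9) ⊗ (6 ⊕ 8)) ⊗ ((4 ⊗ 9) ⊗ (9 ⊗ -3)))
(((0 ⊕ 9) ⊗ (6 ⊕ 8)) ⊗ ((4 ⊗ 9) ⊗ (9 ⊗ -3))) = 25

Expand innermost to outermost. Recall ⊕ takes the minimum of its arguments and ⊗ takes their sum. Working out the expression (((0 ⊕ 9) ⊗ (6 ⊕ 8)) ⊗ ((4 ⊗ 9) ⊗ (9 ⊗ -3))) gives 25.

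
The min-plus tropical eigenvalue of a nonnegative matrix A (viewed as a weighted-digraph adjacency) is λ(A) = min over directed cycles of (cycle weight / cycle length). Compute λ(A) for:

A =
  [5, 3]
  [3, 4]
λ(A) = 3

Enumerate directed cycles and compute their means (weight / length). Sample:
  cycle 0 → 0: weight = 5, length = 1, mean = 5/1 ≈ 5.000
  cycle 1 → 1: weight = 4, length = 1, mean = 4/1 ≈ 4.000
  cycle 0 → 1 → 0: weight = 6, length = 2, mean = 6/2 ≈ 3.000
  cycle 1 → 0 → 1: weight = 6, length = 2, mean = 6/2 ≈ 3.000
Minimum mean = 3.000, attained e.g. along the cycle 0 → 1 → 0 with weight 6 and length 2. So λ(A) = 6/2 = 3.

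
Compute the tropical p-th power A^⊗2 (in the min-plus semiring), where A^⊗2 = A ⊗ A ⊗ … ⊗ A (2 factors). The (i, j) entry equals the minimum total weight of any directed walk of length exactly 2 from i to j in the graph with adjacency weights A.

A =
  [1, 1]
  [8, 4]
A^⊗2 =
  [2, 2]
  [9, 8]

Each entry (A^⊗2)_ij equals the minimum over all length-2 walks i = v_0 → v_1 → … → v_2 = j of Σ_t A[v_t][v_{t+1}]. For example, for (i, j) = (0, 1) we minimise over 2 possible intermediate vertex sequences; the minimum is 2, attained along the walk 0 → 0 → 1.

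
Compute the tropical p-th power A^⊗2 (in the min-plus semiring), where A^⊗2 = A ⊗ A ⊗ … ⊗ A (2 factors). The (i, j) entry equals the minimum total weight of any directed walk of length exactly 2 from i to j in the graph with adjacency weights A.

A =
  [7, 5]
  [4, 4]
A^⊗2 =
  [9, 9]
  [8, 8]

Each entry (A^⊗2)_ij equals the minimum over all length-2 walks i = v_0 → v_1 → … → v_2 = j of Σ_t A[v_t][v_{t+1}]. For example, for (i, j) = (0, 1) we minimise over 2 possible intermediate vertex sequences; the minimum is 9, attained along the walk 0 → 1 → 1.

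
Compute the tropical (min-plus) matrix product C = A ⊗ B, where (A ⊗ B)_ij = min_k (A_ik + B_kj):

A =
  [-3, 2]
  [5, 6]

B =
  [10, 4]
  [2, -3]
A ⊗ B =
  [4, -1]
  [8, 3]

Apply the min-plus product entry-by-entry:
  C[0][0] = min over k of (A[0][0] + B[0][0] = -3 + 10 = 7, A[0][1] + B[1][0] = 2 + 2 = 4) = 4 (attained at k = 1)
  C[0][1] = min over k of (A[0][0] + B[0][1] = -3 + 4 = 1, A[0][1] + B[1][1] = 2 + -3 = -1) = -1 (attained at k = 1)
  C[1][0] = min over k of (A[1][0] + B[0][0] = 5 + 10 = 15, A[1][1] + B[1][0] = 6 + 2 = 8) = 8 (attained at k = 1)
  C[1][1] = min over k of (A[1][0] + B[0][1] = 5 + 4 = 9, A[1][1] + B[1][1] = 6 + -3 = 3) = 3 (attained at k = 1)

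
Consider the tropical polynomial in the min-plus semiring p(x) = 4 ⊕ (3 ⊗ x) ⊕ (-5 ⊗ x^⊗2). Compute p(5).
p(5) = 4

A tropical monomial a ⊗ x^⊗i evaluates to a + i · x. Evaluating each term at x = 5:
  Term 0 contributes 4 + 0 · 5 = 4
  Term 1 contributes 3 + 1 · 5 = 8
  Term 2 contributes -5 + 2 · 5 = 5
p(5) = ⊕ of these = min[4, 8, 5] = 4.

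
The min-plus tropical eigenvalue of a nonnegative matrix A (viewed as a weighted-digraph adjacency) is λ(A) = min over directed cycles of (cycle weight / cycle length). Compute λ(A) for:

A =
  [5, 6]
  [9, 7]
λ(A) = 5

Enumerate directed cycles and compute their means (weight / length). Sample:
  cycle 0 → 0: weight = 5, length = 1, mean = 5/1 ≈ 5.000
  cycle 1 → 1: weight = 7, length = 1, mean = 7/1 ≈ 7.000
  cycle 0 → 1 → 0: weight = 15, length = 2, mean = 15/2 ≈ 7.500
  cycle 1 → 0 → 1: weight = 15, length = 2, mean = 15/2 ≈ 7.500
Minimum mean = 5.000, attained e.g. along the cycle 0 → 0 with weight 5 and length 1. So λ(A) = 5/1 = 5.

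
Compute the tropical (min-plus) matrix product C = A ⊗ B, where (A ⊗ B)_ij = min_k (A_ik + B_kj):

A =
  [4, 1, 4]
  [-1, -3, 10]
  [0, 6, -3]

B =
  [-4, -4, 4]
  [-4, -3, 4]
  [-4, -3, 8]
A ⊗ B =
  [-3, -2, 5]
  [-7, -6, 1]
  [-7, -6, 4]

Apply the min-plus product entry-by-entry:
  C[0][0] = min over k of (A[0][0] + B[0][0] = 4 + -4 = 0, A[0][1] + B[1][0] = 1 + -4 = -3, A[0][2] + B[2][0] = 4 + -4 = 0) = -3 (attained at k = 1)
  C[0][1] = min over k of (A[0][0] + B[0][1] = 4 + -4 = 0, A[0][1] + B[1][1] = 1 + -3 = -2, A[0][2] + B[2][1] = 4 + -3 = 1) = -2 (attained at k = 1)
  C[0][2] = min over k of (A[0][0] + B[0][2] = 4 + 4 = 8, A[0][1] + B[1][2] = 1 + 4 = 5, A[0][2] + B[2][2] = 4 + 8 = 12) = 5 (attained at k = 1)
  C[1][0] = min over k of (A[1][0] + B[0][0] = -1 + -4 = -5, A[1][1] + B[1][0] = -3 + -4 = -7, A[1][2] + B[2][0] = 10 + -4 = 6) = -7 (attained at k = 1)
  C[1][1] = min over k of (A[1][0] + B[0][1] = -1 + -4 = -5, A[1][1] + B[1][1] = -3 + -3 = -6, A[1][2] + B[2][1] = 10 + -3 = 7) = -6 (attained at k = 1)
  C[1][2] = min over k of (A[1][0] + B[0][2] = -1 + 4 = 3, A[1][1] + B[1][2] = -3 + 4 = 1, A[1][2] + B[2][2] = 10 + 8 = 18) = 1 (attained at k = 1)
  C[2][0] = min over k of (A[2][0] + B[0][0] = 0 + -4 = -4, A[2][1] + B[1][0] = 6 + -4 = 2, A[2][2] + B[2][0] = -3 + -4 = -7) = -7 (attained at k = 2)
  C[2][1] = min over k of (A[2][0] + B[0][1] = 0 + -4 = -4, A[2][1] + B[1][1] = 6 + -3 = 3, A[2][2] + B[2][1] = -3 + -3 = -6) = -6 (attained at k = 2)
  C[2][2] = min over k of (A[2][0] + B[0][2] = 0 + 4 = 4, A[2][1] + B[1][2] = 6 + 4 = 10, A[2][2] + B[2][2] = -3 + 8 = 5) = 4 (attained at k = 0)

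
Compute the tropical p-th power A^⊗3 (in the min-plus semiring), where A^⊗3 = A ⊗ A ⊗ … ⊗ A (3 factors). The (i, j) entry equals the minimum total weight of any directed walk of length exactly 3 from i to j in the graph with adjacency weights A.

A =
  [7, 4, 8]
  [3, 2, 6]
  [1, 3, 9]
A^⊗3 =
  [9, 8, 12]
  [7, 6, 10]
  [8, 7, 11]

Each entry (A^⊗3)_ij equals the minimum over all length-3 walks i = v_0 → v_1 → … → v_3 = j of Σ_t A[v_t][v_{t+1}]. For example, for (i, j) = (0, 2) we minimise over 9 possible intermediate vertex sequences; the minimum is 12, attained along the walk 0 → 1 → 1 → 2.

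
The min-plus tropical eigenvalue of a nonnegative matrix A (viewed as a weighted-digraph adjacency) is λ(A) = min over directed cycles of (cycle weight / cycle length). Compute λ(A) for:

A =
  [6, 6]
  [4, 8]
λ(A) = 5

Enumerate directed cycles and compute their means (weight / length). Sample:
  cycle 0 → 0: weight = 6, length = 1, mean = 6/1 ≈ 6.000
  cycle 1 → 1: weight = 8, length = 1, mean = 8/1 ≈ 8.000
  cycle 0 → 1 → 0: weight = 10, length = 2, mean = 10/2 ≈ 5.000
  cycle 1 → 0 → 1: weight = 10, length = 2, mean = 10/2 ≈ 5.000
Minimum mean = 5.000, attained e.g. along the cycle 0 → 1 → 0 with weight 10 and length 2. So λ(A) = 10/2 = 5.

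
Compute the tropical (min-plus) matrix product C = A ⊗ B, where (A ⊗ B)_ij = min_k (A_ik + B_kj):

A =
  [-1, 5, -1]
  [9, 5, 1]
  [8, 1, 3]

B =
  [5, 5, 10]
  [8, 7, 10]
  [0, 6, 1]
A ⊗ B =
  [-1, 4, 0]
  [1, 7, 2]
  [3, 8, 4]

Apply the min-plus product entry-by-entry:
  C[0][0] = min over k of (A[0][0] + B[0][0] = -1 + 5 = 4, A[0][1] + B[1][0] = 5 + 8 = 13, A[0][2] + B[2][0] = -1 + 0 = -1) = -1 (attained at k = 2)
  C[0][1] = min over k of (A[0][0] + B[0][1] = -1 + 5 = 4, A[0][1] + B[1][1] = 5 + 7 = 12, A[0][2] + B[2][1] = -1 + 6 = 5) = 4 (attained at k = 0)
  C[0][2] = min over k of (A[0][0] + B[0][2] = -1 + 10 = 9, A[0][1] + B[1][2] = 5 + 10 = 15, A[0][2] + B[2][2] = -1 + 1 = 0) = 0 (attained at k = 2)
  C[1][0] = min over k of (A[1][0] + B[0][0] = 9 + 5 = 14, A[1][1] + B[1][0] = 5 + 8 = 13, A[1][2] + B[2][0] = 1 + 0 = 1) = 1 (attained at k = 2)
  C[1][1] = min over k of (A[1][0] + B[0][1] = 9 + 5 = 14, A[1][1] + B[1][1] = 5 + 7 = 12, A[1][2] + B[2][1] = 1 + 6 = 7) = 7 (attained at k = 2)
  C[1][2] = min over k of (A[1][0] + B[0][2] = 9 + 10 = 19, A[1][1] + B[1][2] = 5 + 10 = 15, A[1][2] + B[2][2] = 1 + 1 = 2) = 2 (attained at k = 2)
  C[2][0] = min over k of (A[2][0] + B[0][0] = 8 + 5 = 13, A[2][1] + B[1][0] = 1 + 8 = 9, A[2][2] + B[2][0] = 3 + 0 = 3) = 3 (attained at k = 2)
  C[2][1] = min over k of (A[2][0] + B[0][1] = 8 + 5 = 13, A[2][1] + B[1][1] = 1 + 7 = 8, A[2][2] + B[2][1] = 3 + 6 = 9) = 8 (attained at k = 1)
  C[2][2] = min over k of (A[2][0] + B[0][2] = 8 + 10 = 18, A[2][1] + B[1][2] = 1 + 10 = 11, A[2][2] + B[2][2] = 3 + 1 = 4) = 4 (attained at k = 2)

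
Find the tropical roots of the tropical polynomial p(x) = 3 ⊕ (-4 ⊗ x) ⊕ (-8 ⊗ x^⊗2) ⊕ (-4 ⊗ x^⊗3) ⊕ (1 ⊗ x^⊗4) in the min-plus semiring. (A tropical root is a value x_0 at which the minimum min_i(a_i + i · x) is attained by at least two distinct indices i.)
Roots: {-5, -4, 4, 7}

Each tropical root is a break point of the lower envelope of the lines y = a_i + i · x (there are 5 lines, with slopes 0, 1, ..., 4). Only the lines that attain the minimum somewhere contribute to roots; other lines are dominated. Here the surviving (envelope) indices are i = 4, i = 3, i = 2, i = 1, i = 0.
Intersections between consecutive envelope lines give the roots: for adjacent envelope indices i < j the intersection is x = (a_i − a_j) / (j − i). Reading off the sorted break points: {-5, -4, 4, 7}.
Verification: at each break x_0, at least two indices attain the minimum of min_i(a_i + i · x_0).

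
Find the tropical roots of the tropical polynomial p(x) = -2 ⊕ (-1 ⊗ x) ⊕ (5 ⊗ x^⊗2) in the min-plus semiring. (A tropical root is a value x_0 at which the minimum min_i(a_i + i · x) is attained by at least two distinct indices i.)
Roots: {-6, -1}

Each tropical root is a break point of the lower envelope of the lines y = a_i + i · x (there are 3 lines, with slopes 0, 1, ..., 2). Only the lines that attain the minimum somewhere contribute to roots; other lines are dominated. Here the surviving (envelope) indices are i = 2, i = 1, i = 0.
Intersections between consecutive envelope lines give the roots: for adjacent envelope indices i < j the intersection is x = (a_i − a_j) / (j − i). Reading off the sorted break points: {-6, -1}.
Verification: at each break x_0, at least two indices attain the minimum of min_i(a_i + i · x_0).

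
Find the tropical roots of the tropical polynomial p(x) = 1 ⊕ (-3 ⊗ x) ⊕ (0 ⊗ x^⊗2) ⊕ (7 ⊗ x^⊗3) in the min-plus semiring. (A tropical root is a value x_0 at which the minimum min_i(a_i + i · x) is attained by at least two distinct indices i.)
Roots: {-7, -3, 4}

Each tropical root is a break point of the lower envelope of the lines y = a_i + i · x (there are 4 lines, with slopes 0, 1, ..., 3). Only the lines that attain the minimum somewhere contribute to roots; other lines are dominated. Here the surviving (envelope) indices are i = 3, i = 2, i = 1, i = 0.
Intersections between consecutive envelope lines give the roots: for adjacent envelope indices i < j the intersection is x = (a_i − a_j) / (j − i). Reading off the sorted break points: {-7, -3, 4}.
Verification: at each break x_0, at least two indices attain the minimum of min_i(a_i + i · x_0).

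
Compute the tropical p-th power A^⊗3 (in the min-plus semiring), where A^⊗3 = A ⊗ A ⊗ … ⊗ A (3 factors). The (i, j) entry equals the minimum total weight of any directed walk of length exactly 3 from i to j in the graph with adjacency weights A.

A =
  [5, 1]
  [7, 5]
A^⊗3 =
  [13, 9]
  [15, 13]

Each entry (A^⊗3)_ij equals the minimum over all length-3 walks i = v_0 → v_1 → … → v_3 = j of Σ_t A[v_t][v_{t+1}]. For example, for (i, j) = (0, 1) we minimise over 4 possible intermediate vertex sequences; the minimum is 9, attained along the walk 0 → 1 → 0 → 1.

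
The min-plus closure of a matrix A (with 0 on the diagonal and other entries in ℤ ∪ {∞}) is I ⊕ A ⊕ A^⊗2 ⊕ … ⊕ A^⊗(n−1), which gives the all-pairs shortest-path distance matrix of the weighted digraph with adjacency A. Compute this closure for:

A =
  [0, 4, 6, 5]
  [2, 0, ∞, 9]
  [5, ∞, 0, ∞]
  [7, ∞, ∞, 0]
Closure =
  [0, 4, 6, 5]
  [2, 0, 8, 7]
  [5, 9, 0, 10]
  [7, 11, 13, 0]

This is the Floyd-Warshall all-pairs shortest-path computation. For each intermediate vertex k = 0, 1, …, 3, update dist[i][j] ← min(dist[i][j], dist[i][k] + dist[k][j]). The final matrix gives, for each (i, j), the minimum total weight of any directed path from i to j (possibly empty when i = j).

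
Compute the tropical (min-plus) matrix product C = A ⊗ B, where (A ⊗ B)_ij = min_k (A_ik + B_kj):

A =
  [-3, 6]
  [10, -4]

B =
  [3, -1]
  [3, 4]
A ⊗ B =
  [0, -4]
  [-1, 0]

Apply the min-plus product entry-by-entry:
  C[0][0] = min over k of (A[0][0] + B[0][0] = -3 + 3 = 0, A[0][1] + B[1][0] = 6 + 3 = 9) = 0 (attained at k = 0)
  C[0][1] = min over k of (A[0][0] + B[0][1] = -3 + -1 = -4, A[0][1] + B[1][1] = 6 + 4 = 10) = -4 (attained at k = 0)
  C[1][0] = min over k of (A[1][0] + B[0][0] = 10 + 3 = 13, A[1][1] + B[1][0] = -4 + 3 = -1) = -1 (attained at k = 1)
  C[1][1] = min over k of (A[1][0] + B[0][1] = 10 + -1 = 9, A[1][1] + B[1][1] = -4 + 4 = 0) = 0 (attained at k = 1)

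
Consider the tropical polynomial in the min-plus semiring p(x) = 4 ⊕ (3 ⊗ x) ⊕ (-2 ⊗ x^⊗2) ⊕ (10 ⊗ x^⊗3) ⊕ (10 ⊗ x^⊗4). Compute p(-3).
p(-3) = -8

A tropical monomial a ⊗ x^⊗i evaluates to a + i · x. Evaluating each term at x = -3:
  Term 0 contributes 4 + 0 · -3 = 4
  Term 1 contributes 3 + 1 · -3 = 0
  Term 2 contributes -2 + 2 · -3 = -8
  Term 3 contributes 10 + 3 · -3 = 1
  Term 4 contributes 10 + 4 · -3 = -2
p(-3) = ⊕ of these = min[4, 0, -8, 1, -2] = -8.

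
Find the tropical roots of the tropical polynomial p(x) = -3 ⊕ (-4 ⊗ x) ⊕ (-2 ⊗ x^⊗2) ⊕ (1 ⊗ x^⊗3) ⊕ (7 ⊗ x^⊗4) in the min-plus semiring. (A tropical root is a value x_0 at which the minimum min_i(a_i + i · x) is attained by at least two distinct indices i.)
Roots: {-6, -3, -2, 1}

Each tropical root is a break point of the lower envelope of the lines y = a_i + i · x (there are 5 lines, with slopes 0, 1, ..., 4). Only the lines that attain the minimum somewhere contribute to roots; other lines are dominated. Here the surviving (envelope) indices are i = 4, i = 3, i = 2, i = 1, i = 0.
Intersections between consecutive envelope lines give the roots: for adjacent envelope indices i < j the intersection is x = (a_i − a_j) / (j − i). Reading off the sorted break points: {-6, -3, -2, 1}.
Verification: at each break x_0, at least two indices attain the minimum of min_i(a_i + i · x_0).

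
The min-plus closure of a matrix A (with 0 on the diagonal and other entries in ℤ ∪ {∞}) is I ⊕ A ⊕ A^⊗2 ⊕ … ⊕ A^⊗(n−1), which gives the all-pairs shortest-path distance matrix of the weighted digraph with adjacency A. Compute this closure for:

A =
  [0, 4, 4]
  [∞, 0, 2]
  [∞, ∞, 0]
Closure =
  [0, 4, 4]
  [∞, 0, 2]
  [∞, ∞, 0]

This is the Floyd-Warshall all-pairs shortest-path computation. For each intermediate vertex k = 0, 1, …, 2, update dist[i][j] ← min(dist[i][j], dist[i][k] + dist[k][j]). The final matrix gives, for each (i, j), the minimum total weight of any directed path from i to j (possibly empty when i = j).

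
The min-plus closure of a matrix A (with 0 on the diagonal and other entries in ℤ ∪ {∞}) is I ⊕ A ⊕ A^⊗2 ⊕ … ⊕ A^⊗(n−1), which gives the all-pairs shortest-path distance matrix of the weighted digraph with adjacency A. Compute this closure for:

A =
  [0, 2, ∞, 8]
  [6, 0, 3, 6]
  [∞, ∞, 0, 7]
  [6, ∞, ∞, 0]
Closure =
  [0, 2, 5, 8]
  [6, 0, 3, 6]
  [13, 15, 0, 7]
  [6, 8, 11, 0]

This is the Floyd-Warshall all-pairs shortest-path computation. For each intermediate vertex k = 0, 1, …, 3, update dist[i][j] ← min(dist[i][j], dist[i][k] + dist[k][j]). The final matrix gives, for each (i, j), the minimum total weight of any directed path from i to j (possibly empty when i = j).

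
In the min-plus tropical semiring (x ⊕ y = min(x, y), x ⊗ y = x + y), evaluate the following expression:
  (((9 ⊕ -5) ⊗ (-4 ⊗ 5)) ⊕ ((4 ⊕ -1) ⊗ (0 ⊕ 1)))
(((9 ⊕ -5) ⊗ (-4 ⊗ 5)) ⊕ ((4 ⊕ -1) ⊗ (0 ⊕ 1))) = -4

Expand innermost to outermost. Recall ⊕ takes the minimum of its arguments and ⊗ takes their sum. Working out the expression (((9 ⊕ -5) ⊗ (-4 ⊗ 5)) ⊕ ((4 ⊕ -1) ⊗ (0 ⊕ 1))) gives -4.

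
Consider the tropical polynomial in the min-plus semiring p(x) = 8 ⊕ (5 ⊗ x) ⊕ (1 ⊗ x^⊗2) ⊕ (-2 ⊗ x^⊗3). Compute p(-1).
p(-1) = -5

A tropical monomial a ⊗ x^⊗i evaluates to a + i · x. Evaluating each term at x = -1:
  Term 0 contributes 8 + 0 · -1 = 8
  Term 1 contributes 5 + 1 · -1 = 4
  Term 2 contributes 1 + 2 · -1 = -1
  Term 3 contributes -2 + 3 · -1 = -5
p(-1) = ⊕ of these = min[8, 4, -1, -5] = -5.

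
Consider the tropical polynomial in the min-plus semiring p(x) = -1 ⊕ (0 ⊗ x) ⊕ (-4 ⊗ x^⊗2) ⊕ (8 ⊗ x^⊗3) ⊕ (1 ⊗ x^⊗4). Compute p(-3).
p(-3) = -11

A tropical monomial a ⊗ x^⊗i evaluates to a + i · x. Evaluating each term at x = -3:
  Term 0 contributes -1 + 0 · -3 = -1
  Term 1 contributes 0 + 1 · -3 = -3
  Term 2 contributes -4 + 2 · -3 = -10
  Term 3 contributes 8 + 3 · -3 = -1
  Term 4 contributes 1 + 4 · -3 = -11
p(-3) = ⊕ of these = min[-1, -3, -10, -1, -11] = -11.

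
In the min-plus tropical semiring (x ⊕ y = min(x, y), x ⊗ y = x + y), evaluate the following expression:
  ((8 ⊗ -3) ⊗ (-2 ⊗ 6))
((8 ⊗ -3) ⊗ (-2 ⊗ 6)) = 9

Expand innermost to outermost. Recall ⊕ takes the minimum of its arguments and ⊗ takes their sum. Working out the expression ((8 ⊗ -3) ⊗ (-2 ⊗ 6)) gives 9.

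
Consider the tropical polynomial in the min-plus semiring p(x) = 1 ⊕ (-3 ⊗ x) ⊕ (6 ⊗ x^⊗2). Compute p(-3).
p(-3) = -6

A tropical monomial a ⊗ x^⊗i evaluates to a + i · x. Evaluating each term at x = -3:
  Term 0 contributes 1 + 0 · -3 = 1
  Term 1 contributes -3 + 1 · -3 = -6
  Term 2 contributes 6 + 2 · -3 = 0
p(-3) = ⊕ of these = min[1, -6, 0] = -6.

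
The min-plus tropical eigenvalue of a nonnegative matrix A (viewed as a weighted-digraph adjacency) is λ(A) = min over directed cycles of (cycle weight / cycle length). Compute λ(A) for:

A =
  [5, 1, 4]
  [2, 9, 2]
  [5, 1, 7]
λ(A) = 3/2

Enumerate directed cycles and compute their means (weight / length). Sample:
  cycle 0 → 0: weight = 5, length = 1, mean = 5/1 ≈ 5.000
  cycle 1 → 1: weight = 9, length = 1, mean = 9/1 ≈ 9.000
  cycle 2 → 2: weight = 7, length = 1, mean = 7/1 ≈ 7.000
  cycle 0 → 1 → 0: weight = 3, length = 2, mean = 3/2 ≈ 1.500
  cycle 0 → 2 → 0: weight = 9, length = 2, mean = 9/2 ≈ 4.500
  cycle 1 → 0 → 1: weight = 3, length = 2, mean = 3/2 ≈ 1.500
Minimum mean = 1.500, attained e.g. along the cycle 0 → 1 → 0 with weight 3 and length 2. So λ(A) = 3/2 = 3/2.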